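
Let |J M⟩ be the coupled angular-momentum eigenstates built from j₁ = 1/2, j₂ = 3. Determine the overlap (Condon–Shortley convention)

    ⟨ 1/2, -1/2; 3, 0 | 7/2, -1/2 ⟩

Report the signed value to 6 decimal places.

+√(4/7) ≈ +0.755929

j₁+j₂−J=0  J+j₁−j₂=1  J−j₁+j₂=6  j₁+j₂+J+1=8
(j₁±m₁, j₂±m₂, J±M) = (0,1,3,3,3,4)
P² = 5184/7
sum k=0..0:
  [0] +1/36 = 1/36
S = 1/36
C² = P²·S² = 4/7 ; C = +0.755929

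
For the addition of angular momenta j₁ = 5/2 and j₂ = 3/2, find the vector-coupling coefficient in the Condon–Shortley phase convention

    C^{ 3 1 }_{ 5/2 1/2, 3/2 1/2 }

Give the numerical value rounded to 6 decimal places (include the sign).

triangle: 1!·4!·2!/8! = 48/40320
(j±m)!: 3!·2!·2!·1!·4!·2! = 1152
prefactor² = (2J+1)·Δ·N² = 48/5
  k=0: +1/(0!·1!·2!·2!·2!·0!) = 1/8
  k=1: −1/(1!·0!·1!·1!·3!·1!) = -1/6
Σ = -1/24  ⇒  CG² = 48/5·(-1/24)² = 1/60
CG = −√(1/60) = -0.129099

-0.129099  (= −√(1/60))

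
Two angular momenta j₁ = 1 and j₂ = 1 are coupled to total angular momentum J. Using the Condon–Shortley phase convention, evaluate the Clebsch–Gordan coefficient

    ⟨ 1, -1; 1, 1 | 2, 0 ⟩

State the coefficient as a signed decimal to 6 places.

+√(1/6) = +0.408248

√[5·0!2!2!/5! · 0!2!2!0!2!2!] = √(8/3)
  +(−1)^0/∏(0,0,2,2,0,0)! = 1/4  (running 1/4)
⟨..|..⟩ = √(8/3)·(1/4) = +0.408248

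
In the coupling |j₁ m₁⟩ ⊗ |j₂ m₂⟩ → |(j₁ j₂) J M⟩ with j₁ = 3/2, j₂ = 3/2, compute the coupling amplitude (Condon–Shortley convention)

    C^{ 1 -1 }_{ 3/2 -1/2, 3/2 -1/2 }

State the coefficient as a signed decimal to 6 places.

j₁+j₂−J=2  J+j₁−j₂=1  J−j₁+j₂=1  j₁+j₂+J+1=5
(j₁±m₁, j₂±m₂, J±M) = (1,2,1,2,0,2)
P² = 2/5
sum k=1..1:
  [1] −1/1 = -1
S = -1
C² = P²·S² = 2/5 ; C = -0.632456

-0.632456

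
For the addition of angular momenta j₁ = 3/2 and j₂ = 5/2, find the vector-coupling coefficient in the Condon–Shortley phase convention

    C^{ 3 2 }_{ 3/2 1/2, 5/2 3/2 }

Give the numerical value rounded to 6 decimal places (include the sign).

−√(1/12) = -0.288675

triangle: 1!×2!×4!/8! = 48/40320
(j±m)!: 2!×1!×4!×1!×5!×1! = 5760
prefactor² = (2J+1)×Δ×N² = 48
  k=0: +1/(0!×1!×1!×4!×1!×0!) = 1/24
  k=1: −1/(1!×0!×0!×3!×2!×1!) = -1/12
Σ = -1/24  ⇒  CG² = 48×(-1/24)² = 1/12
CG = −√(1/12) = -0.288675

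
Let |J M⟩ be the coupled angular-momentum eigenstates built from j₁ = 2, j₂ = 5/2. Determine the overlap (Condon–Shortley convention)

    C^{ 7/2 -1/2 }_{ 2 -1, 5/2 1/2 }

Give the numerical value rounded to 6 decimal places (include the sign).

triangle: 1!·3!·4!/9! = 144/362880
(j±m)!: 1!·3!·3!·2!·3!·4! = 10368
prefactor² = (2J+1)·Δ·N² = 1152/35
  k=0: +1/(0!·1!·3!·3!·0!·1!) = 1/36
  k=1: −1/(1!·0!·2!·2!·1!·2!) = -1/8
Σ = -7/72  ⇒  CG² = 1152/35·(-7/72)² = 14/45
CG = −√(14/45) = -0.557773

-0.557773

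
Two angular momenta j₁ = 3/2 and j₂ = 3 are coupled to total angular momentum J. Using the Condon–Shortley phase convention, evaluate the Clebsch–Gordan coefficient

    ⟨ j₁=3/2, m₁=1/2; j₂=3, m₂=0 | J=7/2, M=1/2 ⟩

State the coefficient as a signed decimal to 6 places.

+0.308607  (= +√(2/21))

√[8·1!2!5!/9! · 2!1!3!3!4!3!] = √(384/7)
  +(−1)^0/∏(0,1,1,3,1,2)! = 1/12  (running 1/12)
  +(−1)^1/∏(1,0,0,2,2,3)! = -1/24  (running 1/24)
⟨..|..⟩ = √(384/7)·(1/24) = +0.308607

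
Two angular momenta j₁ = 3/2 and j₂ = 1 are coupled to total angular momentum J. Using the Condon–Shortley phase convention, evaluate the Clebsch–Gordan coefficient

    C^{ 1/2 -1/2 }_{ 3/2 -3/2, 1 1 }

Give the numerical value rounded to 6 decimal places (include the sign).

j₁+j₂−J=2  J+j₁−j₂=1  J−j₁+j₂=0  j₁+j₂+J+1=4
(j₁±m₁, j₂±m₂, J±M) = (0,3,2,0,0,1)
P² = 2
sum k=2..2:
  [2] +1/2 = 1/2
S = 1/2
C² = P²·S² = 1/2 ; C = +0.707107

+√(1/2) ≈ +0.707107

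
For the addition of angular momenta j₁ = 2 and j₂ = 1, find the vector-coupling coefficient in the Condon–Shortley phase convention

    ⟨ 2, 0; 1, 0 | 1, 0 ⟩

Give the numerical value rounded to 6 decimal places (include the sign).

j₁+j₂−J=2  J+j₁−j₂=2  J−j₁+j₂=0  j₁+j₂+J+1=5
(j₁±m₁, j₂±m₂, J±M) = (2,2,1,1,1,1)
P² = 2/5
sum k=1..1:
  [1] −1/1 = -1
S = -1
C² = P²·S² = 2/5 ; C = -0.632456

-0.632456  (= −√(2/5))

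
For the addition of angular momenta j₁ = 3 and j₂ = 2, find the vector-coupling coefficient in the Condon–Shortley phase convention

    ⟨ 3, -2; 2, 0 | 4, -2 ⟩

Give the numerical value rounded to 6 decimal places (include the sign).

-0.585540  (= −√(12/35))

√[9·1!5!3!/10! · 1!5!2!2!2!6!] = √(8640/7)
  +(−1)^0/∏(0,1,5,2,0,1)! = 1/240  (running 1/240)
  +(−1)^1/∏(1,0,4,1,1,2)! = -1/48  (running -1/60)
⟨..|..⟩ = √(8640/7)·(-1/60) = -0.585540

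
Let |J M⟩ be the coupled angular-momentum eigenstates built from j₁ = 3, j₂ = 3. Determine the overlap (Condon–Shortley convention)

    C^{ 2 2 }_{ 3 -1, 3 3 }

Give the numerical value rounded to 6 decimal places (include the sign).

+0.345033  (= +√(5/42))

triangle: 4!·2!·2!/9! = 96/362880
(j±m)!: 2!·4!·6!·0!·4!·0! = 829440
prefactor² = (2J+1)·Δ·N² = 7680/7
  k=4: +1/(4!·0!·0!·2!·2!·0!) = 1/96
Σ = 1/96  ⇒  CG² = 7680/7·1/96² = 5/42
CG = +√(5/42) = +0.345033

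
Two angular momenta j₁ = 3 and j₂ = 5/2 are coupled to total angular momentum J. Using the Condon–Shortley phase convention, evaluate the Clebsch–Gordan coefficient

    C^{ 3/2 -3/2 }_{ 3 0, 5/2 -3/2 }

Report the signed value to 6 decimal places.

√[4·4!2!1!/8! · 3!3!1!4!0!3!] = √(864/35)
  +(−1)^1/∏(1,3,2,0,0,1)! = -1/12  (running -1/12)
⟨..|..⟩ = √(864/35)·(-1/12) = -0.414039

−√(6/35) = -0.414039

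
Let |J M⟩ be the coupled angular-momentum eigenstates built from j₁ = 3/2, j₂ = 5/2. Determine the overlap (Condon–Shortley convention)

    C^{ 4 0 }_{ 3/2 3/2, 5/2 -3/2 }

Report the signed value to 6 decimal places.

+0.267261

triangle: 0!×3!×5!/9! = 720/362880
(j±m)!: 3!×0!×1!×4!×4!×4! = 82944
prefactor² = (2J+1)×Δ×N² = 10368/7
  k=0: +1/(0!×0!×0!×1!×3!×4!) = 1/144
Σ = 1/144  ⇒  CG² = 10368/7×1/144² = 1/14
CG = +√(1/14) = +0.267261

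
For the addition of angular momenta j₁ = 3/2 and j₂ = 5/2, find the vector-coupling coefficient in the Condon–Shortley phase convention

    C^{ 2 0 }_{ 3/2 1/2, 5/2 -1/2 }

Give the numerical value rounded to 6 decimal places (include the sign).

√[5·2!1!3!/7! · 2!1!2!3!2!2!] = √(8/7)
  +(−1)^0/∏(0,2,1,2,0,1)! = 1/4  (running 1/4)
  +(−1)^1/∏(1,1,0,1,1,2)! = -1/2  (running -1/4)
⟨..|..⟩ = √(8/7)·(-1/4) = -0.267261

−√(1/14) ≈ -0.267261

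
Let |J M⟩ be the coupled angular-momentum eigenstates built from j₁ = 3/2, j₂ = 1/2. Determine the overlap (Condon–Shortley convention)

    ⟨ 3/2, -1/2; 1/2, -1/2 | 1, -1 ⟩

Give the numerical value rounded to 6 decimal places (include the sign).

+√(1/4) ≈ +0.500000

j₁+j₂−J=1  J+j₁−j₂=2  J−j₁+j₂=0  j₁+j₂+J+1=4
(j₁±m₁, j₂±m₂, J±M) = (1,2,0,1,0,2)
P² = 1
sum k=0..0:
  [0] +1/2 = 1/2
S = 1/2
C² = P²·S² = 1/4 ; C = +0.500000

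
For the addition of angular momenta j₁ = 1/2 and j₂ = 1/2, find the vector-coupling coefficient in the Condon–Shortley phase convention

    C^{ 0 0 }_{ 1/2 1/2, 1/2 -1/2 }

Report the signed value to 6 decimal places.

j₁+j₂−J=1  J+j₁−j₂=0  J−j₁+j₂=0  j₁+j₂+J+1=2
(j₁±m₁, j₂±m₂, J±M) = (1,0,0,1,0,0)
P² = 1/2
sum k=0..0:
  [0] +1/1 = 1
S = 1
C² = P²·S² = 1/2 ; C = +0.707107

+0.707107  (= +√(1/2))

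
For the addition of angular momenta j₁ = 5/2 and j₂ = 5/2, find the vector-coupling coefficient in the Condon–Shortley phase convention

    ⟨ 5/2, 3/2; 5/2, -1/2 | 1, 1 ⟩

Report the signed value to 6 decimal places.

-0.478091  (= −√(8/35))

triangle: 4!·1!·1!/7! = 24/5040
(j±m)!: 4!·1!·2!·3!·2!·0! = 576
prefactor² = (2J+1)·Δ·N² = 288/35
  k=1: −1/(1!·3!·0!·1!·1!·0!) = -1/6
Σ = -1/6  ⇒  CG² = 288/35·(-1/6)² = 8/35
CG = −√(8/35) = -0.478091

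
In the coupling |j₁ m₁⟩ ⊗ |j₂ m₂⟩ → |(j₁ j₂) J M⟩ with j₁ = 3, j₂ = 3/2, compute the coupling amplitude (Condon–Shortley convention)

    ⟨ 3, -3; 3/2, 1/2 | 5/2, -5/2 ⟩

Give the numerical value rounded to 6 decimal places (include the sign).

j₁+j₂−J=2  J+j₁−j₂=4  J−j₁+j₂=1  j₁+j₂+J+1=8
(j₁±m₁, j₂±m₂, J±M) = (0,6,2,1,0,5)
P² = 8640/7
sum k=2..2:
  [2] +1/48 = 1/48
S = 1/48
C² = P²·S² = 15/28 ; C = +0.731925

+√(15/28) ≈ +0.731925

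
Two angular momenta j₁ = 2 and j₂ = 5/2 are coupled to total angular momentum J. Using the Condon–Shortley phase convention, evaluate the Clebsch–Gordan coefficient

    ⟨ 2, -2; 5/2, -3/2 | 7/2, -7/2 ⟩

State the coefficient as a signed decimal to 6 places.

−√(4/9) ≈ -0.666667

triangle: 1!×3!×4!/9! = 144/362880
(j±m)!: 0!×4!×1!×4!×0!×7! = 2903040
prefactor² = (2J+1)×Δ×N² = 9216
  k=1: −1/(1!×0!×3!×0!×0!×4!) = -1/144
Σ = -1/144  ⇒  CG² = 9216×(-1/144)² = 4/9
CG = −√(4/9) = -0.666667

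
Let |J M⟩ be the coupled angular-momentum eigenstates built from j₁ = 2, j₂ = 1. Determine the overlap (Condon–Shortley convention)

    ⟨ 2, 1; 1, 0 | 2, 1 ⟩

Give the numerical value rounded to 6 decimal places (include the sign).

√[5·1!3!1!/6! · 3!1!1!1!3!1!] = √(3/2)
  +(−1)^0/∏(0,1,1,1,2,0)! = 1/2  (running 1/2)
  +(−1)^1/∏(1,0,0,0,3,1)! = -1/6  (running 1/3)
⟨..|..⟩ = √(3/2)·(1/3) = +0.408248

+√(1/6) = +0.408248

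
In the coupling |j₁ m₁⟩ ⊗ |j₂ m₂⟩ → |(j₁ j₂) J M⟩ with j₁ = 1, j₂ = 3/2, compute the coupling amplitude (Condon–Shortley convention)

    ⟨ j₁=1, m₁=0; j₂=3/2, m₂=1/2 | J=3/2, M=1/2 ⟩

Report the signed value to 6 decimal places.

-0.258199

√[4·1!1!2!/5! · 1!1!2!1!2!1!] = √(4/15)
  +(−1)^0/∏(0,1,1,2,0,0)! = 1/2  (running 1/2)
  +(−1)^1/∏(1,0,0,1,1,1)! = -1  (running -1/2)
⟨..|..⟩ = √(4/15)·(-1/2) = -0.258199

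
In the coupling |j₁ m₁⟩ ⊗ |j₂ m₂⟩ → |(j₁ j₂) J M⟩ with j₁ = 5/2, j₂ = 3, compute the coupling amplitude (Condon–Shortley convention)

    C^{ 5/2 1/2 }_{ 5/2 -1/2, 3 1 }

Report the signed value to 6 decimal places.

√[6·3!2!3!/9! · 2!3!4!2!3!2!] = √(288/35)
  +(−1)^1/∏(1,2,2,3,0,0)! = -1/24  (running -1/24)
  +(−1)^2/∏(2,1,1,2,1,1)! = 1/4  (running 5/24)
  +(−1)^3/∏(3,0,0,1,2,2)! = -1/24  (running 1/6)
⟨..|..⟩ = √(288/35)·(1/6) = +0.478091

+√(8/35) = +0.478091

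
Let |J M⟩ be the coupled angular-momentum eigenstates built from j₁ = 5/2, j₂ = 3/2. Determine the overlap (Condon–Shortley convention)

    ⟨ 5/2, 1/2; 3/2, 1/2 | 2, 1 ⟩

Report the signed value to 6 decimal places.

-0.545545

j₁+j₂−J=2  J+j₁−j₂=3  J−j₁+j₂=1  j₁+j₂+J+1=7
(j₁±m₁, j₂±m₂, J±M) = (3,2,2,1,3,1)
P² = 12/7
sum k=1..2:
  [1] −1/2 = -1/2
  [2] +1/12 = 1/12
S = -5/12
C² = P²·S² = 25/84 ; C = -0.545545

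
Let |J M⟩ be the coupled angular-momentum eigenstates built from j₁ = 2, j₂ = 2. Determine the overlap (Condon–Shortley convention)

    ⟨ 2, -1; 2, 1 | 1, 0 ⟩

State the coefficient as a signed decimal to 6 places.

√[3·3!1!1!/6! · 1!3!3!1!1!1!] = √(9/10)
  +(−1)^2/∏(2,1,1,1,0,0)! = 1/2  (running 1/2)
  +(−1)^3/∏(3,0,0,0,1,1)! = -1/6  (running 1/3)
⟨..|..⟩ = √(9/10)·(1/3) = +0.316228

+√(1/10) ≈ +0.316228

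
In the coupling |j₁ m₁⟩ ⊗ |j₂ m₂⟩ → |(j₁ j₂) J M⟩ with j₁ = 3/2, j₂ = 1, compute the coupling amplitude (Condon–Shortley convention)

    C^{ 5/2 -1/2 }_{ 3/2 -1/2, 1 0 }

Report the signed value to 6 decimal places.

+0.774597

√[6·0!3!2!/6! · 1!2!1!1!2!3!] = √(12/5)
  +(−1)^0/∏(0,0,2,1,1,1)! = 1/2  (running 1/2)
⟨..|..⟩ = √(12/5)·(1/2) = +0.774597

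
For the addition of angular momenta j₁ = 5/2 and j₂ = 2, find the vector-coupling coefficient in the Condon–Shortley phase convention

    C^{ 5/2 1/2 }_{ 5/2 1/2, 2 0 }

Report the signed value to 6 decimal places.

j₁+j₂−J=2  J+j₁−j₂=3  J−j₁+j₂=2  j₁+j₂+J+1=8
(j₁±m₁, j₂±m₂, J±M) = (3,2,2,2,3,2)
P² = 72/35
sum k=0..2:
  [0] +1/8 = 1/8
  [1] −1/2 = -1/2
  [2] +1/24 = 1/24
S = -1/3
C² = P²·S² = 8/35 ; C = -0.478091

-0.478091  (= −√(8/35))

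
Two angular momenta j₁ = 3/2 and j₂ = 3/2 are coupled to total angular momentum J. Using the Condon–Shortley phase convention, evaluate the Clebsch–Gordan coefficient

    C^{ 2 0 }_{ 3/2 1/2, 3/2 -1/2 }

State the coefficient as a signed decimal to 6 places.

+0.500000  (= +√(1/4))

j₁+j₂−J=1  J+j₁−j₂=2  J−j₁+j₂=2  j₁+j₂+J+1=6
(j₁±m₁, j₂±m₂, J±M) = (2,1,1,2,2,2)
P² = 4/9
sum k=0..1:
  [0] +1/1 = 1
  [1] −1/4 = -1/4
S = 3/4
C² = P²·S² = 1/4 ; C = +0.500000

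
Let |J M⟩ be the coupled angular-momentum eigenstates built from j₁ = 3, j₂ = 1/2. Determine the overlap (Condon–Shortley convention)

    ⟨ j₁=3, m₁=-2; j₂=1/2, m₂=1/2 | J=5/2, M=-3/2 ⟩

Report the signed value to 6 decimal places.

triangle: 1!·5!·0!/7! = 120/5040
(j±m)!: 1!·5!·1!·0!·1!·4! = 2880
prefactor² = (2J+1)·Δ·N² = 2880/7
  k=1: −1/(1!·0!·4!·0!·1!·0!) = -1/24
Σ = -1/24  ⇒  CG² = 2880/7·(-1/24)² = 5/7
CG = −√(5/7) = -0.845154

-0.845154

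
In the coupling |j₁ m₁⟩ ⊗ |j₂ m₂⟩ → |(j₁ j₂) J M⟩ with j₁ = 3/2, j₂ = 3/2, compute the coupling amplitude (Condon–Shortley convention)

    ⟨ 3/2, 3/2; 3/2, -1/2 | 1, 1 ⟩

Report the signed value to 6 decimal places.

+0.547723  (= +√(3/10))

triangle: 2!×1!×1!/5! = 2/120
(j±m)!: 3!×0!×1!×2!×2!×0! = 24
prefactor² = (2J+1)×Δ×N² = 6/5
  k=0: +1/(0!×2!×0!×1!×1!×0!) = 1/2
Σ = 1/2  ⇒  CG² = 6/5×1/2² = 3/10
CG = +√(3/10) = +0.547723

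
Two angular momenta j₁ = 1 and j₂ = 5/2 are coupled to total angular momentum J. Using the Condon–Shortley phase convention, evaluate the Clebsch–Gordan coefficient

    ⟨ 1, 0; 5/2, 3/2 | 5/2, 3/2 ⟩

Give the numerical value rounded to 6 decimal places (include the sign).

−√(9/35) ≈ -0.507093

triangle: 1!*1!*4!/7! = 24/5040
(j±m)!: 1!*1!*4!*1!*4!*1! = 576
prefactor² = (2J+1)*Δ*N² = 576/35
  k=0: +1/(0!*1!*1!*4!*0!*0!) = 1/24
  k=1: −1/(1!*0!*0!*3!*1!*1!) = -1/6
Σ = -1/8  ⇒  CG² = 576/35*(-1/8)² = 9/35
CG = −√(9/35) = -0.507093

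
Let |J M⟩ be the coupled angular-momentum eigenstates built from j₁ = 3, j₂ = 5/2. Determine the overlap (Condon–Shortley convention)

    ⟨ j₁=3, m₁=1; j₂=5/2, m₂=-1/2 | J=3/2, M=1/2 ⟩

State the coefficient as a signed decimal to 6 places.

-0.097590

triangle: 4!*2!*1!/8! = 48/40320
(j±m)!: 4!*2!*2!*3!*2!*1! = 1152
prefactor² = (2J+1)*Δ*N² = 192/35
  k=1: −1/(1!*3!*1!*1!*1!*0!) = -1/6
  k=2: +1/(2!*2!*0!*0!*2!*1!) = 1/8
Σ = -1/24  ⇒  CG² = 192/35*(-1/24)² = 1/105
CG = −√(1/105) = -0.097590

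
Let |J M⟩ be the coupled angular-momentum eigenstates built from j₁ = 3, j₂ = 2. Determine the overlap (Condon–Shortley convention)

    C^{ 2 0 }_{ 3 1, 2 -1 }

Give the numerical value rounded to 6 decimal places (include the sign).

−√(1/7) ≈ -0.377964

triangle: 3!×3!×1!/8! = 36/40320
(j±m)!: 4!×2!×1!×3!×2!×2! = 1152
prefactor² = (2J+1)×Δ×N² = 36/7
  k=0: +1/(0!×3!×2!×1!×1!×0!) = 1/12
  k=1: −1/(1!×2!×1!×0!×2!×1!) = -1/4
Σ = -1/6  ⇒  CG² = 36/7×(-1/6)² = 1/7
CG = −√(1/7) = -0.377964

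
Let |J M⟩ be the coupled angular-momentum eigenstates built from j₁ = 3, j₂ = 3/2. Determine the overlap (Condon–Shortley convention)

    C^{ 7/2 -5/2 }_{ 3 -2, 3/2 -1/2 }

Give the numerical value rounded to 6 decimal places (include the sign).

√[8·1!5!2!/9! · 1!5!1!2!1!6!] = √(6400/7)
  +(−1)^0/∏(0,1,5,1,0,1)! = 1/120  (running 1/120)
  +(−1)^1/∏(1,0,4,0,1,2)! = -1/48  (running -1/80)
⟨..|..⟩ = √(6400/7)·(-1/80) = -0.377964

−√(1/7) ≈ -0.377964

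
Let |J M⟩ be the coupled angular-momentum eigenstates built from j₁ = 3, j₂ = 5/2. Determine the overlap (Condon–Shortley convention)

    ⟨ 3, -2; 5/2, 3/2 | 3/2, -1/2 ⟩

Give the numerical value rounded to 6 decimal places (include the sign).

√[4·4!2!1!/8! · 1!5!4!1!1!2!] = √(192/7)
  +(−1)^3/∏(3,1,2,1,0,0)! = -1/12  (running -1/12)
  +(−1)^4/∏(4,0,1,0,1,1)! = 1/24  (running -1/24)
⟨..|..⟩ = √(192/7)·(-1/24) = -0.218218

-0.218218  (= −√(1/21))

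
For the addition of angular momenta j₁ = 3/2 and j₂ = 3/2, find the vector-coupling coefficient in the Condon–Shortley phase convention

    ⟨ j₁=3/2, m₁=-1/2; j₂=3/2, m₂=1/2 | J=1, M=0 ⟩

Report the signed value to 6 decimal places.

j₁+j₂−J=2  J+j₁−j₂=1  J−j₁+j₂=1  j₁+j₂+J+1=5
(j₁±m₁, j₂±m₂, J±M) = (1,2,2,1,1,1)
P² = 1/5
sum k=1..2:
  [1] −1/1 = -1
  [2] +1/2 = 1/2
S = -1/2
C² = P²·S² = 1/20 ; C = -0.223607

-0.223607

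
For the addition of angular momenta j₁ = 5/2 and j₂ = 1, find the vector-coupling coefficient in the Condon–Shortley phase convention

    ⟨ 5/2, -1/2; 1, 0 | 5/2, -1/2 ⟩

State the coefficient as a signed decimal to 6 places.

-0.169031

j₁+j₂−J=1  J+j₁−j₂=4  J−j₁+j₂=1  j₁+j₂+J+1=7
(j₁±m₁, j₂±m₂, J±M) = (2,3,1,1,2,3)
P² = 144/35
sum k=0..1:
  [0] +1/6 = 1/6
  [1] −1/4 = -1/4
S = -1/12
C² = P²·S² = 1/35 ; C = -0.169031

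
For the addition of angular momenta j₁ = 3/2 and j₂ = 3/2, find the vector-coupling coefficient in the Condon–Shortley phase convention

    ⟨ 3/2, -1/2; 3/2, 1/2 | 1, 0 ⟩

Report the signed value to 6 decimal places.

-0.223607  (= −√(1/20))

√[3·2!1!1!/5! · 1!2!2!1!1!1!] = √(1/5)
  +(−1)^1/∏(1,1,1,1,0,0)! = -1  (running -1)
  +(−1)^2/∏(2,0,0,0,1,1)! = 1/2  (running -1/2)
⟨..|..⟩ = √(1/5)·(-1/2) = -0.223607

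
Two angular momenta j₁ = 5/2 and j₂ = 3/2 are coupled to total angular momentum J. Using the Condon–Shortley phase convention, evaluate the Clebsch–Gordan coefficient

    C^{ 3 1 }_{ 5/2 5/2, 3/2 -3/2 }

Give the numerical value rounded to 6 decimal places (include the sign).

triangle: 1!×4!×2!/8! = 48/40320
(j±m)!: 5!×0!×0!×3!×4!×2! = 34560
prefactor² = (2J+1)×Δ×N² = 288
  k=0: +1/(0!×1!×0!×0!×4!×2!) = 1/48
Σ = 1/48  ⇒  CG² = 288×1/48² = 1/8
CG = +√(1/8) = +0.353553

+0.353553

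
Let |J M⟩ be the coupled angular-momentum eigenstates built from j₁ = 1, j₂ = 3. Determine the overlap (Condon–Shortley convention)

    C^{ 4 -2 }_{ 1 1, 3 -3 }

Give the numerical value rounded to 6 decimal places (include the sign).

+√(1/28) = +0.188982

j₁+j₂−J=0  J+j₁−j₂=2  J−j₁+j₂=6  j₁+j₂+J+1=9
(j₁±m₁, j₂±m₂, J±M) = (2,0,0,6,2,6)
P² = 518400/7
sum k=0..0:
  [0] +1/1440 = 1/1440
S = 1/1440
C² = P²·S² = 1/28 ; C = +0.188982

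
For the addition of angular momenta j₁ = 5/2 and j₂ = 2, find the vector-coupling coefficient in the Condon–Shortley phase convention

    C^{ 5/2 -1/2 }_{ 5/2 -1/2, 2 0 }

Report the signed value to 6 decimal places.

triangle: 2!·3!·2!/8! = 24/40320
(j±m)!: 2!·3!·2!·2!·2!·3! = 576
prefactor² = (2J+1)·Δ·N² = 72/35
  k=0: +1/(0!·2!·3!·2!·0!·0!) = 1/24
  k=1: −1/(1!·1!·2!·1!·1!·1!) = -1/2
  k=2: +1/(2!·0!·1!·0!·2!·2!) = 1/8
Σ = -1/3  ⇒  CG² = 72/35·(-1/3)² = 8/35
CG = −√(8/35) = -0.478091

-0.478091  (= −√(8/35))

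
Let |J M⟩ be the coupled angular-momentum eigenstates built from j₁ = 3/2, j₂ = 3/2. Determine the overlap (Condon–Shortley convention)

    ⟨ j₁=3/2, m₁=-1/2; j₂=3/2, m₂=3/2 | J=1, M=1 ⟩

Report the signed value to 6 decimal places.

j₁+j₂−J=2  J+j₁−j₂=1  J−j₁+j₂=1  j₁+j₂+J+1=5
(j₁±m₁, j₂±m₂, J±M) = (1,2,3,0,2,0)
P² = 6/5
sum k=2..2:
  [2] +1/2 = 1/2
S = 1/2
C² = P²·S² = 3/10 ; C = +0.547723

+0.547723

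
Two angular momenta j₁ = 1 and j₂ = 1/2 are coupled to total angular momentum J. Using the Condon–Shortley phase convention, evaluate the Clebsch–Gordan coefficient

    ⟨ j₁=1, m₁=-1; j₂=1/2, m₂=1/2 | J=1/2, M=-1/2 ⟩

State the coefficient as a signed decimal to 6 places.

-0.816497

triangle: 1!·1!·0!/3! = 1/6
(j±m)!: 0!·2!·1!·0!·0!·1! = 2
prefactor² = (2J+1)·Δ·N² = 2/3
  k=1: −1/(1!·0!·1!·0!·0!·0!) = -1
Σ = -1  ⇒  CG² = 2/3·(-1)² = 2/3
CG = −√(2/3) = -0.816497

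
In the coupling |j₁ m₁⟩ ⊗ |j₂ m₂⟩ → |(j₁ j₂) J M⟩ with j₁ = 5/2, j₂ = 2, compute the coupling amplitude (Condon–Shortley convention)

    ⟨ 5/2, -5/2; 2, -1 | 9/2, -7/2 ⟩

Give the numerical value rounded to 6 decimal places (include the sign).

triangle: 0!·5!·4!/10! = 2880/3628800
(j±m)!: 0!·5!·1!·3!·1!·8! = 29030400
prefactor² = (2J+1)·Δ·N² = 230400
  k=0: +1/(0!·0!·5!·1!·0!·3!) = 1/720
Σ = 1/720  ⇒  CG² = 230400·1/720² = 4/9
CG = +√(4/9) = +0.666667

+0.666667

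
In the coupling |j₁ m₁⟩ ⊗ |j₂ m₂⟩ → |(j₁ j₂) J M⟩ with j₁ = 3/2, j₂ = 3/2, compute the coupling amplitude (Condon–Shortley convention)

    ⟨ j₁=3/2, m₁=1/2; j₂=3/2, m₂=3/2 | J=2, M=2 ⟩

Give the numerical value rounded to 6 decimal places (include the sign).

−√(1/2) ≈ -0.707107

j₁+j₂−J=1  J+j₁−j₂=2  J−j₁+j₂=2  j₁+j₂+J+1=6
(j₁±m₁, j₂±m₂, J±M) = (2,1,3,0,4,0)
P² = 8
sum k=1..1:
  [1] −1/4 = -1/4
S = -1/4
C² = P²·S² = 1/2 ; C = -0.707107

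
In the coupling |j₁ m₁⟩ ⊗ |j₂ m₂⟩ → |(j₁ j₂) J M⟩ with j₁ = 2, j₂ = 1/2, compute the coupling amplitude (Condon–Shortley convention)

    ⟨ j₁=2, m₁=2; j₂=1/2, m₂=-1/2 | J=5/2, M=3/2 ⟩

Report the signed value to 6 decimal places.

j₁+j₂−J=0  J+j₁−j₂=4  J−j₁+j₂=1  j₁+j₂+J+1=6
(j₁±m₁, j₂±m₂, J±M) = (4,0,0,1,4,1)
P² = 576/5
sum k=0..0:
  [0] +1/24 = 1/24
S = 1/24
C² = P²·S² = 1/5 ; C = +0.447214

+√(1/5) = +0.447214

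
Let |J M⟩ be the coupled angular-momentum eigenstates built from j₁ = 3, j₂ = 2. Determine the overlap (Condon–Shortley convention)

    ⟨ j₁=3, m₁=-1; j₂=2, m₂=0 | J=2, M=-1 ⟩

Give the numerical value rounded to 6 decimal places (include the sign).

+√(1/7) ≈ +0.377964

triangle: 3!*3!*1!/8! = 36/40320
(j±m)!: 2!*4!*2!*2!*1!*3! = 1152
prefactor² = (2J+1)*Δ*N² = 36/7
  k=1: −1/(1!*2!*3!*1!*0!*0!) = -1/12
  k=2: +1/(2!*1!*2!*0!*1!*1!) = 1/4
Σ = 1/6  ⇒  CG² = 36/7*1/6² = 1/7
CG = +√(1/7) = +0.377964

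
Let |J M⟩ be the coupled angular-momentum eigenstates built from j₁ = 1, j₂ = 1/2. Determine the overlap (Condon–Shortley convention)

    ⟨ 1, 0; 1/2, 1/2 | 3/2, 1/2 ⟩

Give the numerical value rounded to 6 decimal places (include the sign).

√[4·0!2!1!/4! · 1!1!1!0!2!1!] = √(2/3)
  +(−1)^0/∏(0,0,1,1,1,0)! = 1  (running 1)
⟨..|..⟩ = √(2/3)·(1) = +0.816497

+0.816497  (= +√(2/3))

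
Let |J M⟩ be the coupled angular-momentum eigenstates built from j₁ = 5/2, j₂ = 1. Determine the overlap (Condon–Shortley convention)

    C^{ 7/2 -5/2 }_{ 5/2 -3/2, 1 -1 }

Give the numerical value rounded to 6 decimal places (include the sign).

√[8·0!5!2!/8! · 1!4!0!2!1!6!] = √(11520/7)
  +(−1)^0/∏(0,0,4,0,1,2)! = 1/48  (running 1/48)
⟨..|..⟩ = √(11520/7)·(1/48) = +0.845154

+√(5/7) ≈ +0.845154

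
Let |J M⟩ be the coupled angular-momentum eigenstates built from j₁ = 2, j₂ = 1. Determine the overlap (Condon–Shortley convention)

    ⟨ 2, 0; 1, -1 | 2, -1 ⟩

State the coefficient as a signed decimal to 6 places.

+√(1/2) = +0.707107

triangle: 1!×3!×1!/6! = 6/720
(j±m)!: 2!×2!×0!×2!×1!×3! = 48
prefactor² = (2J+1)×Δ×N² = 2
  k=0: +1/(0!×1!×2!×0!×1!×1!) = 1/2
Σ = 1/2  ⇒  CG² = 2×1/2² = 1/2
CG = +√(1/2) = +0.707107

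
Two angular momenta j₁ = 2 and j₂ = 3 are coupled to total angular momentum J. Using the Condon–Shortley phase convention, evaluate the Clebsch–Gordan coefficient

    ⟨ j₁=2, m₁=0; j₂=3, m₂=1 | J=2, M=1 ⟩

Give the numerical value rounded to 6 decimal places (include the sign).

+0.377964  (= +√(1/7))

triangle: 3!·1!·3!/8! = 36/40320
(j±m)!: 2!·2!·4!·2!·3!·1! = 1152
prefactor² = (2J+1)·Δ·N² = 36/7
  k=1: −1/(1!·2!·1!·3!·0!·0!) = -1/12
  k=2: +1/(2!·1!·0!·2!·1!·1!) = 1/4
Σ = 1/6  ⇒  CG² = 36/7·1/6² = 1/7
CG = +√(1/7) = +0.377964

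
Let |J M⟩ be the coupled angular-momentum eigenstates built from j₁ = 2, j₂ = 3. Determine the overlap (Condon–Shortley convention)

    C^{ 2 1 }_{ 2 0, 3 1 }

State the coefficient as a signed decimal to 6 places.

+√(1/7) = +0.377964

√[5·3!1!3!/8! · 2!2!4!2!3!1!] = √(36/7)
  +(−1)^1/∏(1,2,1,3,0,0)! = -1/12  (running -1/12)
  +(−1)^2/∏(2,1,0,2,1,1)! = 1/4  (running 1/6)
⟨..|..⟩ = √(36/7)·(1/6) = +0.377964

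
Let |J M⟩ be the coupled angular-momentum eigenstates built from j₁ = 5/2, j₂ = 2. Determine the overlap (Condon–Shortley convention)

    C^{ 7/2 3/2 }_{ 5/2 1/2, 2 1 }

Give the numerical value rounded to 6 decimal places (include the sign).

triangle: 1!*4!*3!/9! = 144/362880
(j±m)!: 3!*2!*3!*1!*5!*2! = 17280
prefactor² = (2J+1)*Δ*N² = 384/7
  k=0: +1/(0!*1!*2!*3!*2!*0!) = 1/24
  k=1: −1/(1!*0!*1!*2!*3!*1!) = -1/12
Σ = -1/24  ⇒  CG² = 384/7*(-1/24)² = 2/21
CG = −√(2/21) = -0.308607

−√(2/21) ≈ -0.308607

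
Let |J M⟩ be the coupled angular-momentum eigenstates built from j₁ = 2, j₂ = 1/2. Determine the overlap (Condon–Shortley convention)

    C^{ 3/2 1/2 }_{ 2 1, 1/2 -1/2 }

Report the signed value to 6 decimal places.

j₁+j₂−J=1  J+j₁−j₂=3  J−j₁+j₂=0  j₁+j₂+J+1=5
(j₁±m₁, j₂±m₂, J±M) = (3,1,0,1,2,1)
P² = 12/5
sum k=0..0:
  [0] +1/2 = 1/2
S = 1/2
C² = P²·S² = 3/5 ; C = +0.774597

+√(3/5) = +0.774597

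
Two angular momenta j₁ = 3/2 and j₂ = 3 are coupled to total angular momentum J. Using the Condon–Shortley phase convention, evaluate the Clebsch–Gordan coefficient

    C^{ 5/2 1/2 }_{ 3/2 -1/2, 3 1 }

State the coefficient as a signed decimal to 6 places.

√[6·2!1!4!/8! · 1!2!4!2!3!2!] = √(288/35)
  +(−1)^1/∏(1,1,1,3,0,1)! = -1/6  (running -1/6)
  +(−1)^2/∏(2,0,0,2,1,2)! = 1/8  (running -1/24)
⟨..|..⟩ = √(288/35)·(-1/24) = -0.119523

-0.119523  (= −√(1/70))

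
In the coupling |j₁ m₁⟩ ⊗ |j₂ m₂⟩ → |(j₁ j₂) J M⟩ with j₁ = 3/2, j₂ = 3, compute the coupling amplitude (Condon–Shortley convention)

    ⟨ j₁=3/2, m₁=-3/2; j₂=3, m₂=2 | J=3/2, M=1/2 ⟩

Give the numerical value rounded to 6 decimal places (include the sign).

-0.534522  (= −√(2/7))

j₁+j₂−J=3  J+j₁−j₂=0  J−j₁+j₂=3  j₁+j₂+J+1=7
(j₁±m₁, j₂±m₂, J±M) = (0,3,5,1,2,1)
P² = 288/7
sum k=3..3:
  [3] −1/12 = -1/12
S = -1/12
C² = P²·S² = 2/7 ; C = -0.534522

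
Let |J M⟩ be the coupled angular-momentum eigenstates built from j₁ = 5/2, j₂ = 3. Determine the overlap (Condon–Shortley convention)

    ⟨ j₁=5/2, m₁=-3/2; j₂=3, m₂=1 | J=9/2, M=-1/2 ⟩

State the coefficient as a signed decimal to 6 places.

-0.594588

j₁+j₂−J=1  J+j₁−j₂=4  J−j₁+j₂=5  j₁+j₂+J+1=11
(j₁±m₁, j₂±m₂, J±M) = (1,4,4,2,4,5)
P² = 184320/77
sum k=0..1:
  [0] +1/576 = 1/576
  [1] −1/72 = -1/72
S = -7/576
C² = P²·S² = 35/99 ; C = -0.594588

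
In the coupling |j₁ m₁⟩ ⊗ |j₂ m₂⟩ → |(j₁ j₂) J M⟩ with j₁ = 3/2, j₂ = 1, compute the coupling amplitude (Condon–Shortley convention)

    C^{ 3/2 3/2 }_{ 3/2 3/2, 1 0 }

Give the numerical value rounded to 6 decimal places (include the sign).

triangle: 1!·2!·1!/5! = 2/120
(j±m)!: 3!·0!·1!·1!·3!·0! = 36
prefactor² = (2J+1)·Δ·N² = 12/5
  k=0: +1/(0!·1!·0!·1!·2!·0!) = 1/2
Σ = 1/2  ⇒  CG² = 12/5·1/2² = 3/5
CG = +√(3/5) = +0.774597

+0.774597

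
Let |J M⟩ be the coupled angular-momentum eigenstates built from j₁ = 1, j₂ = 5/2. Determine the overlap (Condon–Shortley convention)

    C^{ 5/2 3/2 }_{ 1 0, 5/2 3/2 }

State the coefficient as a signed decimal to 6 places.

√[6·1!1!4!/7! · 1!1!4!1!4!1!] = √(576/35)
  +(−1)^0/∏(0,1,1,4,0,0)! = 1/24  (running 1/24)
  +(−1)^1/∏(1,0,0,3,1,1)! = -1/6  (running -1/8)
⟨..|..⟩ = √(576/35)·(-1/8) = -0.507093

−√(9/35) = -0.507093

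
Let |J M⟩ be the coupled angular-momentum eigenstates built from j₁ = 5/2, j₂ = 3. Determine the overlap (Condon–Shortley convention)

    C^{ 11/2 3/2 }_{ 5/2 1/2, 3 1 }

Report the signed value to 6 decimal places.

+√(5/11) ≈ +0.674200

j₁+j₂−J=0  J+j₁−j₂=5  J−j₁+j₂=6  j₁+j₂+J+1=12
(j₁±m₁, j₂±m₂, J±M) = (3,2,4,2,7,4)
P² = 1658880/11
sum k=0..0:
  [0] +1/576 = 1/576
S = 1/576
C² = P²·S² = 5/11 ; C = +0.674200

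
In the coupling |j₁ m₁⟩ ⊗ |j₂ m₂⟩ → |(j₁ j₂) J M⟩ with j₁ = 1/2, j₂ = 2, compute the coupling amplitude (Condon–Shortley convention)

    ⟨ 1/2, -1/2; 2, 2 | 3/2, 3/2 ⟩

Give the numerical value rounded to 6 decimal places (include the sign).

j₁+j₂−J=1  J+j₁−j₂=0  J−j₁+j₂=3  j₁+j₂+J+1=5
(j₁±m₁, j₂±m₂, J±M) = (0,1,4,0,3,0)
P² = 144/5
sum k=1..1:
  [1] −1/6 = -1/6
S = -1/6
C² = P²·S² = 4/5 ; C = -0.894427

-0.894427  (= −√(4/5))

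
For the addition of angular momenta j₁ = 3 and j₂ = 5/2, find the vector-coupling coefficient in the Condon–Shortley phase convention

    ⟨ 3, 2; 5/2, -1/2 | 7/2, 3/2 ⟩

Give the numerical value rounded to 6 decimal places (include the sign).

+0.308607  (= +√(2/21))

√[8·2!4!3!/10! · 5!1!2!3!5!2!] = √(1536/7)
  +(−1)^0/∏(0,2,1,2,3,1)! = 1/24  (running 1/24)
  +(−1)^1/∏(1,1,0,1,4,2)! = -1/48  (running 1/48)
⟨..|..⟩ = √(1536/7)·(1/48) = +0.308607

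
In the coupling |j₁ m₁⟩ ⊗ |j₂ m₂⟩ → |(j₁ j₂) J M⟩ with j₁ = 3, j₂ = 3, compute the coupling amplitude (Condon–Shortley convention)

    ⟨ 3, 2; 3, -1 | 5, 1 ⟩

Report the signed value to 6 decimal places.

+√(9/28) ≈ +0.566947

√[11·1!5!5!/12! · 5!1!2!4!6!4!] = √(230400/7)
  +(−1)^0/∏(0,1,1,2,4,3)! = 1/288  (running 1/288)
  +(−1)^1/∏(1,0,0,1,5,4)! = -1/2880  (running 1/320)
⟨..|..⟩ = √(230400/7)·(1/320) = +0.566947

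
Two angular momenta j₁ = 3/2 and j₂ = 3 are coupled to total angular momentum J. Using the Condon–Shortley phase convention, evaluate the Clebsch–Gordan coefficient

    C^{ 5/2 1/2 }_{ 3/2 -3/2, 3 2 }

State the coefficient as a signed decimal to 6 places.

j₁+j₂−J=2  J+j₁−j₂=1  J−j₁+j₂=4  j₁+j₂+J+1=8
(j₁±m₁, j₂±m₂, J±M) = (0,3,5,1,3,2)
P² = 432/7
sum k=2..2:
  [2] +1/12 = 1/12
S = 1/12
C² = P²·S² = 3/7 ; C = +0.654654

+√(3/7) = +0.654654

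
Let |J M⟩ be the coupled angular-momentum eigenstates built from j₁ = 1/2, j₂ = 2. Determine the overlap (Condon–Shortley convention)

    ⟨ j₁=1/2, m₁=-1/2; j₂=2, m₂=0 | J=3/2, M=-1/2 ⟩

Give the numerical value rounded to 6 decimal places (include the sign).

√[4·1!0!3!/5! · 0!1!2!2!1!2!] = √(8/5)
  +(−1)^1/∏(1,0,0,1,0,2)! = -1/2  (running -1/2)
⟨..|..⟩ = √(8/5)·(-1/2) = -0.632456

−√(2/5) = -0.632456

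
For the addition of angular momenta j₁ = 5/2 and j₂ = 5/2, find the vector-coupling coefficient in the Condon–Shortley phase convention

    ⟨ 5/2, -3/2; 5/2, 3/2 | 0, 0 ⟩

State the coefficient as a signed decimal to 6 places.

√[1·5!0!0!/6! · 1!4!4!1!0!0!] = √(96)
  +(−1)^4/∏(4,1,0,0,0,0)! = 1/24  (running 1/24)
⟨..|..⟩ = √(96)·(1/24) = +0.408248

+0.408248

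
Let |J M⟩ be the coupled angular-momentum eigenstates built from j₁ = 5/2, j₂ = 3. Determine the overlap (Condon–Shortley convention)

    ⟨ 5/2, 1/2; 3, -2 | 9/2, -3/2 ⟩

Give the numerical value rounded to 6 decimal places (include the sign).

+0.604815  (= +√(169/462))

√[10·1!4!5!/11! · 3!2!1!5!3!6!] = √(345600/77)
  +(−1)^0/∏(0,1,2,1,2,4)! = 1/96  (running 1/96)
  +(−1)^1/∏(1,0,1,0,3,5)! = -1/720  (running 13/1440)
⟨..|..⟩ = √(345600/77)·(13/1440) = +0.604815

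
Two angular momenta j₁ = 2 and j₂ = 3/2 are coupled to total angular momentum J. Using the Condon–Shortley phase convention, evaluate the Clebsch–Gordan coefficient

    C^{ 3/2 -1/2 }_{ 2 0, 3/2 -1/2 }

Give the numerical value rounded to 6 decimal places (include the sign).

-0.447214  (= −√(1/5))

triangle: 2!*2!*1!/6! = 4/720
(j±m)!: 2!*2!*1!*2!*1!*2! = 16
prefactor² = (2J+1)*Δ*N² = 16/45
  k=0: +1/(0!*2!*2!*1!*0!*0!) = 1/4
  k=1: −1/(1!*1!*1!*0!*1!*1!) = -1
Σ = -3/4  ⇒  CG² = 16/45*(-3/4)² = 1/5
CG = −√(1/5) = -0.447214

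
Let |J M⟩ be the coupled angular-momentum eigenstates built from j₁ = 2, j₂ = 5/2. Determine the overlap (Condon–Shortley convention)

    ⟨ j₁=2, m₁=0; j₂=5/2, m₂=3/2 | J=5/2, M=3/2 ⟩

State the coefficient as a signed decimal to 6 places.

√[6·2!2!3!/8! · 2!2!4!1!4!1!] = √(288/35)
  +(−1)^1/∏(1,1,1,3,1,0)! = -1/6  (running -1/6)
  +(−1)^2/∏(2,0,0,2,2,1)! = 1/8  (running -1/24)
⟨..|..⟩ = √(288/35)·(-1/24) = -0.119523

−√(1/70) ≈ -0.119523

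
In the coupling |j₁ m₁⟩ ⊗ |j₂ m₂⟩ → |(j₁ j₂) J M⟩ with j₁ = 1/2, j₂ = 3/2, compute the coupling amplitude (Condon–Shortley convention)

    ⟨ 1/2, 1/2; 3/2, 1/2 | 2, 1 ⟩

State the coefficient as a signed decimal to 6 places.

+√(3/4) ≈ +0.866025

triangle: 0!·1!·3!/5! = 6/120
(j±m)!: 1!·0!·2!·1!·3!·1! = 12
prefactor² = (2J+1)·Δ·N² = 3
  k=0: +1/(0!·0!·0!·2!·1!·1!) = 1/2
Σ = 1/2  ⇒  CG² = 3·1/2² = 3/4
CG = +√(3/4) = +0.866025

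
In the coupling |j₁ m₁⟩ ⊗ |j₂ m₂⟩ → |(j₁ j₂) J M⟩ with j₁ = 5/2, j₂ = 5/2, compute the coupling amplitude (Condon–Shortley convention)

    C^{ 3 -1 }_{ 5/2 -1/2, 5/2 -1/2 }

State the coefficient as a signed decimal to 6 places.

−√(4/15) = -0.516398

j₁+j₂−J=2  J+j₁−j₂=3  J−j₁+j₂=3  j₁+j₂+J+1=9
(j₁±m₁, j₂±m₂, J±M) = (2,3,2,3,2,4)
P² = 48/5
sum k=0..2:
  [0] +1/24 = 1/24
  [1] −1/4 = -1/4
  [2] +1/24 = 1/24
S = -1/6
C² = P²·S² = 4/15 ; C = -0.516398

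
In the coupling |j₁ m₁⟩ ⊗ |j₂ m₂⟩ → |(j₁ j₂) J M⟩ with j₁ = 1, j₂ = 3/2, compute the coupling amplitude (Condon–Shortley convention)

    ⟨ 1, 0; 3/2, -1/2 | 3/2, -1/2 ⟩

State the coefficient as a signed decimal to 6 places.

+0.258199  (= +√(1/15))

j₁+j₂−J=1  J+j₁−j₂=1  J−j₁+j₂=2  j₁+j₂+J+1=5
(j₁±m₁, j₂±m₂, J±M) = (1,1,1,2,1,2)
P² = 4/15
sum k=0..1:
  [0] +1/1 = 1
  [1] −1/2 = -1/2
S = 1/2
C² = P²·S² = 1/15 ; C = +0.258199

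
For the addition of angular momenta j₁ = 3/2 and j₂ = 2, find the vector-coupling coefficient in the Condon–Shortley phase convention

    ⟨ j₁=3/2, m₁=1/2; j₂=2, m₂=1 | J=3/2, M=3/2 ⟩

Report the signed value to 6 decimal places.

j₁+j₂−J=2  J+j₁−j₂=1  J−j₁+j₂=2  j₁+j₂+J+1=6
(j₁±m₁, j₂±m₂, J±M) = (2,1,3,1,3,0)
P² = 8/5
sum k=1..1:
  [1] −1/2 = -1/2
S = -1/2
C² = P²·S² = 2/5 ; C = -0.632456

-0.632456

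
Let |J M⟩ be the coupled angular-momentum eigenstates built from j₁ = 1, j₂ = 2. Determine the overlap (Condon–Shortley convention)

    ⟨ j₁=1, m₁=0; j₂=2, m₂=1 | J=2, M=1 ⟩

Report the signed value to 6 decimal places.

j₁+j₂−J=1  J+j₁−j₂=1  J−j₁+j₂=3  j₁+j₂+J+1=6
(j₁±m₁, j₂±m₂, J±M) = (1,1,3,1,3,1)
P² = 3/2
sum k=0..1:
  [0] +1/6 = 1/6
  [1] −1/2 = -1/2
S = -1/3
C² = P²·S² = 1/6 ; C = -0.408248

-0.408248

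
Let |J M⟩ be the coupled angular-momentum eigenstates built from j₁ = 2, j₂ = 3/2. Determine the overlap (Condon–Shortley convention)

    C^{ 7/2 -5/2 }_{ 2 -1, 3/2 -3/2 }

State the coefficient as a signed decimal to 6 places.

+√(4/7) = +0.755929

j₁+j₂−J=0  J+j₁−j₂=4  J−j₁+j₂=3  j₁+j₂+J+1=8
(j₁±m₁, j₂±m₂, J±M) = (1,3,0,3,1,6)
P² = 5184/7
sum k=0..0:
  [0] +1/36 = 1/36
S = 1/36
C² = P²·S² = 4/7 ; C = +0.755929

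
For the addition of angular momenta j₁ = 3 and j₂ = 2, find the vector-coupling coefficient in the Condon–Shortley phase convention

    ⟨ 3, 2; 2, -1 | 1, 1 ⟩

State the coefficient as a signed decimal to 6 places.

-0.534522  (= −√(2/7))

triangle: 4!·2!·0!/7! = 48/5040
(j±m)!: 5!·1!·1!·3!·2!·0! = 1440
prefactor² = (2J+1)·Δ·N² = 288/7
  k=1: −1/(1!·3!·0!·0!·2!·0!) = -1/12
Σ = -1/12  ⇒  CG² = 288/7·(-1/12)² = 2/7
CG = −√(2/7) = -0.534522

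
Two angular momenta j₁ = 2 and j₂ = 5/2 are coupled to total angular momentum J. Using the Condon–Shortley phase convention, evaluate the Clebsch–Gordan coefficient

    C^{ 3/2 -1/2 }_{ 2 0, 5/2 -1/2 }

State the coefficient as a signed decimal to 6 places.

−√(2/35) ≈ -0.239046

triangle: 3!·1!·2!/7! = 12/5040
(j±m)!: 2!·2!·2!·3!·1!·2! = 96
prefactor² = (2J+1)·Δ·N² = 32/35
  k=1: −1/(1!·2!·1!·1!·0!·1!) = -1/2
  k=2: +1/(2!·1!·0!·0!·1!·2!) = 1/4
Σ = -1/4  ⇒  CG² = 32/35·(-1/4)² = 2/35
CG = −√(2/35) = -0.239046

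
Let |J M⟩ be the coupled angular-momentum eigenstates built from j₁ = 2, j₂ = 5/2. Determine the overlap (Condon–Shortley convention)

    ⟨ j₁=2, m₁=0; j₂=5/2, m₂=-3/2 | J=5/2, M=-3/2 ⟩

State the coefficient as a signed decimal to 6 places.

j₁+j₂−J=2  J+j₁−j₂=2  J−j₁+j₂=3  j₁+j₂+J+1=8
(j₁±m₁, j₂±m₂, J±M) = (2,2,1,4,1,4)
P² = 288/35
sum k=0..1:
  [0] +1/8 = 1/8
  [1] −1/6 = -1/6
S = -1/24
C² = P²·S² = 1/70 ; C = -0.119523

−√(1/70) ≈ -0.119523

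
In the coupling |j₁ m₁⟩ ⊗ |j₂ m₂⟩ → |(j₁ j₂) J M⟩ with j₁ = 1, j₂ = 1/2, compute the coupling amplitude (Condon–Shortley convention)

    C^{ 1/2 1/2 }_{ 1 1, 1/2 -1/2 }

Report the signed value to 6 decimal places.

+0.816497

j₁+j₂−J=1  J+j₁−j₂=1  J−j₁+j₂=0  j₁+j₂+J+1=3
(j₁±m₁, j₂±m₂, J±M) = (2,0,0,1,1,0)
P² = 2/3
sum k=0..0:
  [0] +1/1 = 1
S = 1
C² = P²·S² = 2/3 ; C = +0.816497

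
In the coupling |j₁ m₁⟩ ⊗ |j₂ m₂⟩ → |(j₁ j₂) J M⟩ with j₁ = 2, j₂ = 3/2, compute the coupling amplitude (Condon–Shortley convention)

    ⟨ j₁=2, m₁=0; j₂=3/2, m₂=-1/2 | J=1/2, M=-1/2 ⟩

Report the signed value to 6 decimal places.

triangle: 3!*1!*0!/5! = 6/120
(j±m)!: 2!*2!*1!*2!*0!*1! = 8
prefactor² = (2J+1)*Δ*N² = 4/5
  k=1: −1/(1!*2!*1!*0!*0!*0!) = -1/2
Σ = -1/2  ⇒  CG² = 4/5*(-1/2)² = 1/5
CG = −√(1/5) = -0.447214

-0.447214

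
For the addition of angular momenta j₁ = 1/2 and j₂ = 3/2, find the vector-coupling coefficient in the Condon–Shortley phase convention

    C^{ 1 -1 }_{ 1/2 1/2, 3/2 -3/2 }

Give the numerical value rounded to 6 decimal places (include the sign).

+0.866025

√[3·1!0!2!/4! · 1!0!0!3!0!2!] = √(3)
  +(−1)^0/∏(0,1,0,0,0,2)! = 1/2  (running 1/2)
⟨..|..⟩ = √(3)·(1/2) = +0.866025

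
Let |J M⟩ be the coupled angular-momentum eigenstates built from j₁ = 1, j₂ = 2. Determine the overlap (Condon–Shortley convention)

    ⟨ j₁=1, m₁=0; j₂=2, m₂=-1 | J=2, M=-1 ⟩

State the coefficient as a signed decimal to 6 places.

triangle: 1!·1!·3!/6! = 6/720
(j±m)!: 1!·1!·1!·3!·1!·3! = 36
prefactor² = (2J+1)·Δ·N² = 3/2
  k=0: +1/(0!·1!·1!·1!·0!·2!) = 1/2
  k=1: −1/(1!·0!·0!·0!·1!·3!) = -1/6
Σ = 1/3  ⇒  CG² = 3/2·1/3² = 1/6
CG = +√(1/6) = +0.408248

+0.408248  (= +√(1/6))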